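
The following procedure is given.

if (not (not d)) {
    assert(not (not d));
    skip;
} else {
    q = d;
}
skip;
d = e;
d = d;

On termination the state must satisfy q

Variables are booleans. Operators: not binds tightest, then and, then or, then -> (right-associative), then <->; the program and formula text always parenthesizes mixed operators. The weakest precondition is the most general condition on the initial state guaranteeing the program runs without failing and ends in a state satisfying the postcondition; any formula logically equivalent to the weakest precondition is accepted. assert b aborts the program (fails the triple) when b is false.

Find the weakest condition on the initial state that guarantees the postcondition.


Working backward. After the program, q must hold.
Before d := d: q
Before d := e: q
Before skip: q
Then branch requires d and q; else branch requires d.
Before the if: (d -> (d and q)) and ((not d) -> d)
Answer: WP = (d -> (d and q)) and ((not d) -> d)


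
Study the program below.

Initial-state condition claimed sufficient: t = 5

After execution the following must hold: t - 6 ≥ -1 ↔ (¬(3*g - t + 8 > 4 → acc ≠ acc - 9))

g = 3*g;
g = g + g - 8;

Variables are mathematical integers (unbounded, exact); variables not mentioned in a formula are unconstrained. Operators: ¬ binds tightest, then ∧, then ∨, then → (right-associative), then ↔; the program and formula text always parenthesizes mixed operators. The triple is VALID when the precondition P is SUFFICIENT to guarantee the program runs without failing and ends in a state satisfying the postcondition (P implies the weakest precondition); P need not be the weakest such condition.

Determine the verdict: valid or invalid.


Working backward. After the program, the postcondition t - 6 ≥ -1 ↔ (¬(3*g - t + 8 > 4 → acc ≠ acc - 9)) must hold; in canonical form it is ¬(t ≥ 5).
Before g := g + g - 8: ¬(t ≥ 5)
Before g := 3*g: ¬(t ≥ 5)
The weakest precondition is ¬(t ≥ 5).
Check whether t = 5 implies it.
Countermodel: at the initial state t = 5, the precondition holds but the weakest precondition fails.
Answer: invalid


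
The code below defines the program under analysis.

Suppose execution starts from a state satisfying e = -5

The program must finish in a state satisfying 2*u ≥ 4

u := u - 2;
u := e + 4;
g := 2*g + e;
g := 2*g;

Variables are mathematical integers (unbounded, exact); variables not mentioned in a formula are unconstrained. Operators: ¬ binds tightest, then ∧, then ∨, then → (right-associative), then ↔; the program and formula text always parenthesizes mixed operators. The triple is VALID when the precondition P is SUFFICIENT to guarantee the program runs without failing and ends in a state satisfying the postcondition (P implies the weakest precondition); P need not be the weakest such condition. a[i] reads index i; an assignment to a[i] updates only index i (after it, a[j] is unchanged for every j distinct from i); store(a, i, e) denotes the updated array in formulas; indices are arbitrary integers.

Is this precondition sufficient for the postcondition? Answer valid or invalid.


Working backward. After the program, 2*u ≥ 4 must hold.
Before g := 2*g: 2*u ≥ 4
Before g := 2*g + e: 2*u ≥ 4
Before u := e + 4: 2*e ≥ -4
Before u := u - 2: 2*e ≥ -4
The weakest precondition is 2*e ≥ -4.
Check whether e = -5 implies it.
Countermodel: at the initial state e = -5, the precondition holds but the weakest precondition fails.
Answer: invalid


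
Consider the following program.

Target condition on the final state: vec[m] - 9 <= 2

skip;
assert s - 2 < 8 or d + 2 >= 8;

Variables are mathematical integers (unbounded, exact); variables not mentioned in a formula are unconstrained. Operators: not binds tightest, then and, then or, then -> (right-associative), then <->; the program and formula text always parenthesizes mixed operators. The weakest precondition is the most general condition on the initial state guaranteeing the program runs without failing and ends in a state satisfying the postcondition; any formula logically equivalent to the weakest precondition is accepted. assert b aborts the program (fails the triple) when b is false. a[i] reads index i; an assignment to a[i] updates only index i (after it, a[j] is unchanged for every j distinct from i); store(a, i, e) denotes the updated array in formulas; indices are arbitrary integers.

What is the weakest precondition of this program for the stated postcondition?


Working backward. After the program, the postcondition vec[m] - 9 <= 2 must hold; in canonical form it is vec[m] <= 11.
Before assert s - 2 < 8 or d + 2 >= 8: (s < 10 or d >= 6) and vec[m] <= 11
Before skip: (s < 10 or d >= 6) and vec[m] <= 11
Answer: WP = (s < 10 or d >= 6) and vec[m] <= 11


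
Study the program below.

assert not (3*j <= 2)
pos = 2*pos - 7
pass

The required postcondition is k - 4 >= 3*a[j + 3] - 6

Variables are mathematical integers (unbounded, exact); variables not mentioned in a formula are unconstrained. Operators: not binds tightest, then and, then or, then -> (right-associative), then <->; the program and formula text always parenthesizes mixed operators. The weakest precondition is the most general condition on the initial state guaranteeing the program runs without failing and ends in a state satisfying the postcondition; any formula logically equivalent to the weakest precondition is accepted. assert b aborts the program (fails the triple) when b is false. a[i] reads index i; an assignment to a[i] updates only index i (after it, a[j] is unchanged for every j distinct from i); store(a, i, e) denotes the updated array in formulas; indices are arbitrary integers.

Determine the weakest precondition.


Working backward. After the program, the postcondition k - 4 >= 3*a[j + 3] - 6 must hold; in canonical form it is k >= 3*a[j + 3] - 2.
Before skip: k >= 3*a[j + 3] - 2
Before pos := 2*pos - 7: k >= 3*a[j + 3] - 2
Before assert not (3*j <= 2): (not (3*j <= 2)) and k >= 3*a[j + 3] - 2
Answer: WP = (not (3*j <= 2)) and k >= 3*a[j + 3] - 2


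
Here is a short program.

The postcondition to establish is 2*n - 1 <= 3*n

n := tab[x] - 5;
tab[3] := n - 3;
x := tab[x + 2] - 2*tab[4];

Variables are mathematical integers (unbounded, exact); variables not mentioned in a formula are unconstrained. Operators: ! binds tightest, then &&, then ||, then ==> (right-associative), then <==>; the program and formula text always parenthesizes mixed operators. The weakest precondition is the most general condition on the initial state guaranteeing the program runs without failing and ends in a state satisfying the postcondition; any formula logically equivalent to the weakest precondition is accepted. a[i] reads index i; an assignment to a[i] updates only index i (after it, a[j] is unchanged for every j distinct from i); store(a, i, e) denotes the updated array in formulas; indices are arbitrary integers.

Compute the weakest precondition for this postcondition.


Working backward. After the program, the postcondition 2*n - 1 <= 3*n must hold; in canonical form it is n >= -1.
Before x := tab[x + 2] - 2*tab[4]: n >= -1
Before tab[3] := n - 3: n >= -1
Before n := tab[x] - 5: tab[x] >= 4
Answer: WP = tab[x] >= 4


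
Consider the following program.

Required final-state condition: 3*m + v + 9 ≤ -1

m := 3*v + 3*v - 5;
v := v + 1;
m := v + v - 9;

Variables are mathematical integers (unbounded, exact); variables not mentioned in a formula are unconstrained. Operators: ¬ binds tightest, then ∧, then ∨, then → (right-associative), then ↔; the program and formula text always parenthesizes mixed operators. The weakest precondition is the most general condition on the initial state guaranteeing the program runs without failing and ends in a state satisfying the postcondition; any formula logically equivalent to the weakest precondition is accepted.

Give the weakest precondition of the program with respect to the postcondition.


Working backward. After the program, the postcondition 3*m + v + 9 ≤ -1 must hold; in canonical form it is 3*m + v ≤ -10.
Before m := v + v - 9: 7*v ≤ 17
Before v := v + 1: 7*v ≤ 10
Before m := 3*v + 3*v - 5: 7*v ≤ 10
Answer: WP = 7*v ≤ 10


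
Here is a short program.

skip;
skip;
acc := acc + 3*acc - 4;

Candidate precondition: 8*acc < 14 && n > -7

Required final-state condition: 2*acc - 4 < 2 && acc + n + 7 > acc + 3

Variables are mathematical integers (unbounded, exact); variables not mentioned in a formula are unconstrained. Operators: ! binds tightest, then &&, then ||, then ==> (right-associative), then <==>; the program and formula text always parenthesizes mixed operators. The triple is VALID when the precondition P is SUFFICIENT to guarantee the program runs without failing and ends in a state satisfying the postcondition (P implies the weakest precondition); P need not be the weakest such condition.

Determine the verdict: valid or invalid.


Working backward. After the program, the postcondition 2*acc - 4 < 2 && acc + n + 7 > acc + 3 must hold; in canonical form it is 2*acc < 6 && n > -4.
Before acc := acc + 3*acc - 4: 8*acc < 14 && n > -4
Before skip: 8*acc < 14 && n > -4
Before skip: 8*acc < 14 && n > -4
The weakest precondition is 8*acc < 14 && n > -4.
Check whether 8*acc < 14 && n > -7 implies it.
Countermodel: at the initial state acc = 1, n = -6, the precondition holds but the weakest precondition fails.
Answer: invalid


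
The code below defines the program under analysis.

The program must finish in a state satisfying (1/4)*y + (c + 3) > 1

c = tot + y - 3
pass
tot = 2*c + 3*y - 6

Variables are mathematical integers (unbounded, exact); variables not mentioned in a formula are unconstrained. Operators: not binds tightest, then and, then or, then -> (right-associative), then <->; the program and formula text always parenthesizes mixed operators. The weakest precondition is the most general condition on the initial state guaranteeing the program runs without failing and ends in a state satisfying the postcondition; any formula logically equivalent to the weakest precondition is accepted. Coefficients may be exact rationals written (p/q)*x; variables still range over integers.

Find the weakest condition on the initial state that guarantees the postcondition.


Working backward. After the program, the postcondition (1/4)*y + (c + 3) > 1 must hold; in canonical form it is c + (1/4)*y > -2.
Before tot := 2*c + 3*y - 6: c + (1/4)*y > -2
Before skip: c + (1/4)*y > -2
Before c := tot + y - 3: tot + (5/4)*y > 1
Answer: WP = tot + (5/4)*y > 1


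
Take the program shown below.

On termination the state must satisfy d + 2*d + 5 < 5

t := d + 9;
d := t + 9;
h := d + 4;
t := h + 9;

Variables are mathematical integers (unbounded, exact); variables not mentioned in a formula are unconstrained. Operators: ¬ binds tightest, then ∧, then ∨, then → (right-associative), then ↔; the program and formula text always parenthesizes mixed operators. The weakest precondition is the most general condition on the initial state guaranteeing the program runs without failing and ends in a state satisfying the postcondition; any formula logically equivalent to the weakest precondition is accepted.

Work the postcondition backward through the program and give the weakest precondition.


Working backward. After the program, the postcondition d + 2*d + 5 < 5 must hold; in canonical form it is 3*d < 0.
Before t := h + 9: 3*d < 0
Before h := d + 4: 3*d < 0
Before d := t + 9: 3*t < -27
Before t := d + 9: 3*d < -54
Answer: WP = 3*d < -54


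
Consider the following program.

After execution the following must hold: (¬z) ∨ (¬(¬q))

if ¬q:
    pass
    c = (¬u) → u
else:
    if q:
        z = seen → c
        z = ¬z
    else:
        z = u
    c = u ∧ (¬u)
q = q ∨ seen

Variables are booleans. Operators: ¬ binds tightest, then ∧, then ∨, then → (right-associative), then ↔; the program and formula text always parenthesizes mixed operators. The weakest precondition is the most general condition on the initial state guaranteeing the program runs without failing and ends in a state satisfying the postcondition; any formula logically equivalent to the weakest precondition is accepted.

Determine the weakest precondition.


Working backward. After the program, the postcondition (¬z) ∨ (¬(¬q)) must hold; in canonical form it is (¬z) ∨ q.
Before q := q ∨ seen: (¬z) ∨ q ∨ seen
Then branch requires (¬z) ∨ q ∨ seen; else branch requires (q → ((seen → c) ∨ q ∨ seen)) ∧ ((¬q) → ((¬u) ∨ q ∨ seen)).
Before the if: ((¬q) → ((¬z) ∨ q ∨ seen)) ∧ (q → ((q → ((seen → c) ∨ q ∨ seen)) ∧ ((¬q) → ((¬u) ∨ q ∨ seen))))
Answer: WP = ((¬q) → ((¬z) ∨ q ∨ seen)) ∧ (q → ((q → ((seen → c) ∨ q ∨ seen)) ∧ ((¬q) → ((¬u) ∨ q ∨ seen))))


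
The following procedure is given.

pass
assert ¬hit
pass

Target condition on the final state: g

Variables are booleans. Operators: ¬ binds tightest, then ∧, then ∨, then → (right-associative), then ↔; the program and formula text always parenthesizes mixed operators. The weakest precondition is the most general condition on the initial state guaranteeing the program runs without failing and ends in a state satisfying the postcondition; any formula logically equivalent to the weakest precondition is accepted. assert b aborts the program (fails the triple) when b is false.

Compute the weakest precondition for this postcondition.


Working backward. After the program, g must hold.
Before skip: g
Before assert ¬hit: (¬hit) ∧ g
Before skip: (¬hit) ∧ g
Answer: WP = (¬hit) ∧ g


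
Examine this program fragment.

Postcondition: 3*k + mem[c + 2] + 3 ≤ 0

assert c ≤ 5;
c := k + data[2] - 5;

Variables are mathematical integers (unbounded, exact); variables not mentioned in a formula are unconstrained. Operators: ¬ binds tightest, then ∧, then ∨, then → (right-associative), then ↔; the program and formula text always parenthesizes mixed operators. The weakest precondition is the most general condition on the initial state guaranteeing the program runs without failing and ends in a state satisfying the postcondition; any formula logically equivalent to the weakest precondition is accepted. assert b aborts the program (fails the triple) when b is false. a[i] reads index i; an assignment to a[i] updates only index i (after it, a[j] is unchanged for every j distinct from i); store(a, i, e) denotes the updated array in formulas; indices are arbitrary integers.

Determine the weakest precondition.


Working backward. After the program, the postcondition 3*k + mem[c + 2] + 3 ≤ 0 must hold; in canonical form it is mem[c + 2] + 3*k ≤ -3.
Before c := k + data[2] - 5: mem[data[2] + k - 3] + 3*k ≤ -3
Before assert c ≤ 5: c ≤ 5 ∧ mem[data[2] + k - 3] + 3*k ≤ -3
Answer: WP = c ≤ 5 ∧ mem[data[2] + k - 3] + 3*k ≤ -3


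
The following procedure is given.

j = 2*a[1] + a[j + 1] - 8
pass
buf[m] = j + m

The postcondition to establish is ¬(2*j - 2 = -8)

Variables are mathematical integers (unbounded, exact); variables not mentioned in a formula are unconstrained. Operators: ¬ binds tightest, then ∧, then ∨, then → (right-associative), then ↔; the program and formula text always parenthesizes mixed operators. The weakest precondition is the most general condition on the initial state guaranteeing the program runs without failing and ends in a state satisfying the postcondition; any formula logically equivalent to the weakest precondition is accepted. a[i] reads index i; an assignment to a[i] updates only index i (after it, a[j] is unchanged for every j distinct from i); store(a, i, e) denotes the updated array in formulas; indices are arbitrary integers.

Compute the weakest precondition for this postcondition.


Working backward. After the program, the postcondition ¬(2*j - 2 = -8) must hold; in canonical form it is ¬(2*j = -6).
Before buf[m] := j + m: ¬(2*j = -6)
Before skip: ¬(2*j = -6)
Before j := 2*a[1] + a[j + 1] - 8: ¬(2*a[j + 1] + 4*a[1] = 10)
Answer: WP = ¬(2*a[j + 1] + 4*a[1] = 10)


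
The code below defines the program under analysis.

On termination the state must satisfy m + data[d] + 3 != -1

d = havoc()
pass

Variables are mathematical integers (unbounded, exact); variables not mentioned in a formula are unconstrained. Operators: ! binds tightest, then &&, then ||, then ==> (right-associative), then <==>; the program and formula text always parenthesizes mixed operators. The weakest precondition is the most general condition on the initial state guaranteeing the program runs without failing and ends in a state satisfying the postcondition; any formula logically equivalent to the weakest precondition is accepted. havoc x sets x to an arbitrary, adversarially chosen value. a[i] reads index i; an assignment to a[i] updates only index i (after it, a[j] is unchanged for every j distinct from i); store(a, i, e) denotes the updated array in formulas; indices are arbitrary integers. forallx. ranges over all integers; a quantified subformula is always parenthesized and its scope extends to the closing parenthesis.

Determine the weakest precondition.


Working backward. After the program, the postcondition m + data[d] + 3 != -1 must hold; in canonical form it is data[d] + m != -4.
Before skip: data[d] + m != -4
Before havoc d: forall d_1. data[d_1] + m != -4
Answer: WP = forall d_1. data[d_1] + m != -4


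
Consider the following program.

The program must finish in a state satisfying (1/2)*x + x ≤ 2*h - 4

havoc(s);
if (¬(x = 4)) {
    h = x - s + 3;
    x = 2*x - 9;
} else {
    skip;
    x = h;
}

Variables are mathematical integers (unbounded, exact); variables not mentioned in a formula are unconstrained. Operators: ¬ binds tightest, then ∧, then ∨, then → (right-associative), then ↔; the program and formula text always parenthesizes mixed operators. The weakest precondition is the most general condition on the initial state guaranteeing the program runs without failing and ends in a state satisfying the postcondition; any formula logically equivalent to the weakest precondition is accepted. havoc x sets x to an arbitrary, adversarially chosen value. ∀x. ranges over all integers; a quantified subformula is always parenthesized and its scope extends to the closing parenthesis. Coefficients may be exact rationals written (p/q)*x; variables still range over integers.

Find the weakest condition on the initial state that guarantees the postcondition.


Working backward. After the program, the postcondition (1/2)*x + x ≤ 2*h - 4 must hold; in canonical form it is (3/2)*x ≤ 2*h - 4.
Then branch requires 2*s + x ≤ 31/2; else branch requires (1/2)*h ≥ 4.
Before the if: ((¬(x = 4)) → 2*s + x ≤ 31/2) ∧ (x = 4 → (1/2)*h ≥ 4)
Before havoc s: ∀s_1. (((¬(x = 4)) → 2*s_1 + x ≤ 31/2) ∧ (x = 4 → (1/2)*h ≥ 4))
Answer: WP = ∀s_1. (((¬(x = 4)) → 2*s_1 + x ≤ 31/2) ∧ (x = 4 → (1/2)*h ≥ 4))


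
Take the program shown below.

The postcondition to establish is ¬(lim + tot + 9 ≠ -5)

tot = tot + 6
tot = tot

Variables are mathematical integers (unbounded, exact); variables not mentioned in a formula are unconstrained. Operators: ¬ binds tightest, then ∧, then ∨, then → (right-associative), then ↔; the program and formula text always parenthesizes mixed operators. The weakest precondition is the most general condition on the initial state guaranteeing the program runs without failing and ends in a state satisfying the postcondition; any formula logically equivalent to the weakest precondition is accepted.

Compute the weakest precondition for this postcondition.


Working backward. After the program, the postcondition ¬(lim + tot + 9 ≠ -5) must hold; in canonical form it is ¬(lim + tot ≠ -14).
Before tot := tot: ¬(lim + tot ≠ -14)
Before tot := tot + 6: ¬(lim + tot ≠ -20)
Answer: WP = ¬(lim + tot ≠ -20)


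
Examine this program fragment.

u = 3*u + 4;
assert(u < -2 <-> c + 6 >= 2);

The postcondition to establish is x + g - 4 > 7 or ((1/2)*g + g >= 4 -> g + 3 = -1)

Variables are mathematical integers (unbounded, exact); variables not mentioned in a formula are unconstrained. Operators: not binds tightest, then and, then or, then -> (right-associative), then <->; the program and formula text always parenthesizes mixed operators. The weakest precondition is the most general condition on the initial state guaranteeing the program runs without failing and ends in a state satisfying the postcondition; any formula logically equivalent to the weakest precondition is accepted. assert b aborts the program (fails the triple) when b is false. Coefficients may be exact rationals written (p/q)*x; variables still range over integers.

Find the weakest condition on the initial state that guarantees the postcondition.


Working backward. After the program, the postcondition x + g - 4 > 7 or ((1/2)*g + g >= 4 -> g + 3 = -1) must hold; in canonical form it is g + x > 11 or ((3/2)*g >= 4 -> g = -4).
Before assert u < -2 <-> c + 6 >= 2: (u < -2 <-> c >= -4) and (g + x > 11 or ((3/2)*g >= 4 -> g = -4))
Before u := 3*u + 4: (3*u < -6 <-> c >= -4) and (g + x > 11 or ((3/2)*g >= 4 -> g = -4))
Answer: WP = (3*u < -6 <-> c >= -4) and (g + x > 11 or ((3/2)*g >= 4 -> g = -4))


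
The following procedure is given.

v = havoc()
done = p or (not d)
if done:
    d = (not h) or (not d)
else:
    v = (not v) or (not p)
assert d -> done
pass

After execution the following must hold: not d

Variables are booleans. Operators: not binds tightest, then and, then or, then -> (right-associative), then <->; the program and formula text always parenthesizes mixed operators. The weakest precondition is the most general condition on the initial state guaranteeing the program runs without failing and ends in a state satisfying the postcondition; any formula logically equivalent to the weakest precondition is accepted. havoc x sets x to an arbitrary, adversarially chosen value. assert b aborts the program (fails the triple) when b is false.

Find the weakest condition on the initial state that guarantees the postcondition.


Working backward. After the program, not d must hold.
Before skip: not d
Before assert d -> done: (d -> done) and (not d)
Then branch requires (((not h) or (not d)) -> done) and (not ((not h) or (not d))); else branch requires (d -> done) and (not d).
Before the if: (done -> ((((not h) or (not d)) -> done) and (not ((not h) or (not d))))) and ((not done) -> ((d -> done) and (not d)))
Before done := p or (not d): ((p or (not d)) -> ((((not h) or (not d)) -> (p or (not d))) and (not ((not h) or (not d))))) and ((not (p or (not d))) -> ((d -> (p or (not d))) and (not d)))
Before havoc v: ((p or (not d)) -> ((((not h) or (not d)) -> (p or (not d))) and (not ((not h) or (not d))))) and ((not (p or (not d))) -> ((d -> (p or (not d))) and (not d)))
Answer: WP = ((p or (not d)) -> ((((not h) or (not d)) -> (p or (not d))) and (not ((not h) or (not d))))) and ((not (p or (not d))) -> ((d -> (p or (not d))) and (not d)))


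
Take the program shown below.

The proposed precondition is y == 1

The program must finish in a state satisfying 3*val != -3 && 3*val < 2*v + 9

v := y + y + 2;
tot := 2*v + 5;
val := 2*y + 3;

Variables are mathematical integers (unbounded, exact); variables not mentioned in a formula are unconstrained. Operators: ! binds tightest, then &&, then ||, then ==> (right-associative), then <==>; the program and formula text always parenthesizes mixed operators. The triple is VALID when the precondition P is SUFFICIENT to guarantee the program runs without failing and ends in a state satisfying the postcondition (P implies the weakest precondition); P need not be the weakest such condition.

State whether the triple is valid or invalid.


Working backward. After the program, 3*val != -3 && 3*val < 2*v + 9 must hold.
Before val := 2*y + 3: 6*y != -12 && 6*y < 2*v
Before tot := 2*v + 5: 6*y != -12 && 6*y < 2*v
Before v := y + y + 2: 6*y != -12 && 2*y < 4
The weakest precondition is 6*y != -12 && 2*y < 4.
Check whether y == 1 implies it.
Every state satisfying the precondition satisfies the weakest precondition: the implication holds.
Answer: valid


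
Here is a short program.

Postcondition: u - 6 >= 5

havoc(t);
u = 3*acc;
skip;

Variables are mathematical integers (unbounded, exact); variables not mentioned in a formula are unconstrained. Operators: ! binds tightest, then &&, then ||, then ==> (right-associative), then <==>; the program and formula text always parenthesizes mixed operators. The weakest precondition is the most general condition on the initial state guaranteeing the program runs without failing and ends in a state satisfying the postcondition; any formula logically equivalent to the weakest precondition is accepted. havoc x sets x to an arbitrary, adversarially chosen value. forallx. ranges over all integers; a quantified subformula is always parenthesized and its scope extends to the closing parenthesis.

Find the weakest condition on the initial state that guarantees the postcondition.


Working backward. After the program, the postcondition u - 6 >= 5 must hold; in canonical form it is u >= 11.
Before skip: u >= 11
Before u := 3*acc: 3*acc >= 11
Before havoc t: 3*acc >= 11
Answer: WP = 3*acc >= 11


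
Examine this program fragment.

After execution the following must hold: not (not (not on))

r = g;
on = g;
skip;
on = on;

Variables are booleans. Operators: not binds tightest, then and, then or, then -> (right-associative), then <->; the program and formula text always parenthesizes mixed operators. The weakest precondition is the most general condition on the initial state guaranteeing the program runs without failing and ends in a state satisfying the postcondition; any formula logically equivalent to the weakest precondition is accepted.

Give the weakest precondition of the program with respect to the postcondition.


Working backward. After the program, the postcondition not (not (not on)) must hold; in canonical form it is not on.
Before on := on: not on
Before skip: not on
Before on := g: not g
Before r := g: not g
Answer: WP = not g


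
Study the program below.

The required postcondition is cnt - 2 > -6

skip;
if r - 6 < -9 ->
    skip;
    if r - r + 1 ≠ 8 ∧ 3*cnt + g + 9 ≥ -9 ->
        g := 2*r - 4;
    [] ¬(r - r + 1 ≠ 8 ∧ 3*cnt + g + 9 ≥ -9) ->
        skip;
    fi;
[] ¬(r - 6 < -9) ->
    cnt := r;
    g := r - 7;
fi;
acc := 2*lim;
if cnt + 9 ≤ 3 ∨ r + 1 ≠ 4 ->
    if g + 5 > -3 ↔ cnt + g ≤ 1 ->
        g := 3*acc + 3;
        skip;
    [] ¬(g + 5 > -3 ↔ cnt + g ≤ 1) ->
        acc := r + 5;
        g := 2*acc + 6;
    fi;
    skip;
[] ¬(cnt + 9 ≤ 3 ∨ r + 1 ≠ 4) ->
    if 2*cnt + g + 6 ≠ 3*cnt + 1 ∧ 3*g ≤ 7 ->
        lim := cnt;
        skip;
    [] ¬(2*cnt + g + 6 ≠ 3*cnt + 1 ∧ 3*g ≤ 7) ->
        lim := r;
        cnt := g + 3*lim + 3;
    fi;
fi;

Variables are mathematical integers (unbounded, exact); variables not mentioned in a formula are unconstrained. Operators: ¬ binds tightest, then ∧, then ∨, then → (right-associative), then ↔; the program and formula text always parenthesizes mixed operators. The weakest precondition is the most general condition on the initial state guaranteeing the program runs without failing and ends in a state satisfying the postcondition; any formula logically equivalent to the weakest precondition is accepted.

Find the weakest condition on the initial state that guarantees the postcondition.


Working backward. After the program, the postcondition cnt - 2 > -6 must hold; in canonical form it is cnt > -4.
Then branch requires ((g > -8 ↔ cnt + g ≤ 1) → cnt > -4) ∧ ((¬(g > -8 ↔ cnt + g ≤ 1)) → cnt > -4); else branch requires ((g ≠ cnt - 5 ∧ 3*g ≤ 7) → cnt > -4) ∧ ((¬(g ≠ cnt - 5 ∧ 3*g ≤ 7)) → g + 3*r > -7).
Before the if: ((cnt ≤ -6 ∨ r ≠ 3) → (((g > -8 ↔ cnt + g ≤ 1) → cnt > -4) ∧ ((¬(g > -8 ↔ cnt + g ≤ 1)) → cnt > -4))) ∧ ((¬(cnt ≤ -6 ∨ r ≠ 3)) → (((g ≠ cnt - 5 ∧ 3*g ≤ 7) → cnt > -4) ∧ ((¬(g ≠ cnt - 5 ∧ 3*g ≤ 7)) → g + 3*r > -7)))
Before acc := 2*lim: ((cnt ≤ -6 ∨ r ≠ 3) → (((g > -8 ↔ cnt + g ≤ 1) → cnt > -4) ∧ ((¬(g > -8 ↔ cnt + g ≤ 1)) → cnt > -4))) ∧ ((¬(cnt ≤ -6 ∨ r ≠ 3)) → (((g ≠ cnt - 5 ∧ 3*g ≤ 7) → cnt > -4) ∧ ((¬(g ≠ cnt - 5 ∧ 3*g ≤ 7)) → g + 3*r > -7)))
Then branch requires (3*cnt + g ≥ -18 → (((cnt ≤ -6 ∨ r ≠ 3) → (((2*r > -4 ↔ cnt + 2*r ≤ 5) → cnt > -4) ∧ ((¬(2*r > -4 ↔ cnt + 2*r ≤ 5)) → cnt > -4))) ∧ ((¬(cnt ≤ -6 ∨ r ≠ 3)) → (((2*r ≠ cnt - 1 ∧ 6*r ≤ 19) → cnt > -4) ∧ ((¬(2*r ≠ cnt - 1 ∧ 6*r ≤ 19)) → 5*r > -3))))) ∧ ((¬(3*cnt + g ≥ -18)) → (((cnt ≤ -6 ∨ r ≠ 3) → (((g > -8 ↔ cnt + g ≤ 1) → cnt > -4) ∧ ((¬(g > -8 ↔ cnt + g ≤ 1)) → cnt > -4))) ∧ ((¬(cnt ≤ -6 ∨ r ≠ 3)) → (((g ≠ cnt - 5 ∧ 3*g ≤ 7) → cnt > -4) ∧ ((¬(g ≠ cnt - 5 ∧ 3*g ≤ 7)) → g + 3*r > -7))))); else branch requires ((r ≤ -6 ∨ r ≠ 3) → (((r > -1 ↔ 2*r ≤ 8) → r > -4) ∧ ((¬(r > -1 ↔ 2*r ≤ 8)) → r > -4))) ∧ ((¬(r ≤ -6 ∨ r ≠ 3)) → ((3*r ≤ 28 → r > -4) ∧ ((¬(3*r ≤ 28)) → 4*r > 0))).
Before the if: (r < -3 → ((3*cnt + g ≥ -18 → (((cnt ≤ -6 ∨ r ≠ 3) → (((2*r > -4 ↔ cnt + 2*r ≤ 5) → cnt > -4) ∧ ((¬(2*r > -4 ↔ cnt + 2*r ≤ 5)) → cnt > -4))) ∧ ((¬(cnt ≤ -6 ∨ r ≠ 3)) → (((2*r ≠ cnt - 1 ∧ 6*r ≤ 19) → cnt > -4) ∧ ((¬(2*r ≠ cnt - 1 ∧ 6*r ≤ 19)) → 5*r > -3))))) ∧ ((¬(3*cnt + g ≥ -18)) → (((cnt ≤ -6 ∨ r ≠ 3) → (((g > -8 ↔ cnt + g ≤ 1) → cnt > -4) ∧ ((¬(g > -8 ↔ cnt + g ≤ 1)) → cnt > -4))) ∧ ((¬(cnt ≤ -6 ∨ r ≠ 3)) → (((g ≠ cnt - 5 ∧ 3*g ≤ 7) → cnt > -4) ∧ ((¬(g ≠ cnt - 5 ∧ 3*g ≤ 7)) → g + 3*r > -7))))))) ∧ ((¬(r < -3)) → (((r ≤ -6 ∨ r ≠ 3) → (((r > -1 ↔ 2*r ≤ 8) → r > -4) ∧ ((¬(r > -1 ↔ 2*r ≤ 8)) → r > -4))) ∧ ((¬(r ≤ -6 ∨ r ≠ 3)) → ((3*r ≤ 28 → r > -4) ∧ ((¬(3*r ≤ 28)) → 4*r > 0)))))
Before skip: (r < -3 → ((3*cnt + g ≥ -18 → (((cnt ≤ -6 ∨ r ≠ 3) → (((2*r > -4 ↔ cnt + 2*r ≤ 5) → cnt > -4) ∧ ((¬(2*r > -4 ↔ cnt + 2*r ≤ 5)) → cnt > -4))) ∧ ((¬(cnt ≤ -6 ∨ r ≠ 3)) → (((2*r ≠ cnt - 1 ∧ 6*r ≤ 19) → cnt > -4) ∧ ((¬(2*r ≠ cnt - 1 ∧ 6*r ≤ 19)) → 5*r > -3))))) ∧ ((¬(3*cnt + g ≥ -18)) → (((cnt ≤ -6 ∨ r ≠ 3) → (((g > -8 ↔ cnt + g ≤ 1) → cnt > -4) ∧ ((¬(g > -8 ↔ cnt + g ≤ 1)) → cnt > -4))) ∧ ((¬(cnt ≤ -6 ∨ r ≠ 3)) → (((g ≠ cnt - 5 ∧ 3*g ≤ 7) → cnt > -4) ∧ ((¬(g ≠ cnt - 5 ∧ 3*g ≤ 7)) → g + 3*r > -7))))))) ∧ ((¬(r < -3)) → (((r ≤ -6 ∨ r ≠ 3) → (((r > -1 ↔ 2*r ≤ 8) → r > -4) ∧ ((¬(r > -1 ↔ 2*r ≤ 8)) → r > -4))) ∧ ((¬(r ≤ -6 ∨ r ≠ 3)) → ((3*r ≤ 28 → r > -4) ∧ ((¬(3*r ≤ 28)) → 4*r > 0)))))
Answer: WP = (r < -3 → ((3*cnt + g ≥ -18 → (((cnt ≤ -6 ∨ r ≠ 3) → (((2*r > -4 ↔ cnt + 2*r ≤ 5) → cnt > -4) ∧ ((¬(2*r > -4 ↔ cnt + 2*r ≤ 5)) → cnt > -4))) ∧ ((¬(cnt ≤ -6 ∨ r ≠ 3)) → (((2*r ≠ cnt - 1 ∧ 6*r ≤ 19) → cnt > -4) ∧ ((¬(2*r ≠ cnt - 1 ∧ 6*r ≤ 19)) → 5*r > -3))))) ∧ ((¬(3*cnt + g ≥ -18)) → (((cnt ≤ -6 ∨ r ≠ 3) → (((g > -8 ↔ cnt + g ≤ 1) → cnt > -4) ∧ ((¬(g > -8 ↔ cnt + g ≤ 1)) → cnt > -4))) ∧ ((¬(cnt ≤ -6 ∨ r ≠ 3)) → (((g ≠ cnt - 5 ∧ 3*g ≤ 7) → cnt > -4) ∧ ((¬(g ≠ cnt - 5 ∧ 3*g ≤ 7)) → g + 3*r > -7))))))) ∧ ((¬(r < -3)) → (((r ≤ -6 ∨ r ≠ 3) → (((r > -1 ↔ 2*r ≤ 8) → r > -4) ∧ ((¬(r > -1 ↔ 2*r ≤ 8)) → r > -4))) ∧ ((¬(r ≤ -6 ∨ r ≠ 3)) → ((3*r ≤ 28 → r > -4) ∧ ((¬(3*r ≤ 28)) → 4*r > 0)))))


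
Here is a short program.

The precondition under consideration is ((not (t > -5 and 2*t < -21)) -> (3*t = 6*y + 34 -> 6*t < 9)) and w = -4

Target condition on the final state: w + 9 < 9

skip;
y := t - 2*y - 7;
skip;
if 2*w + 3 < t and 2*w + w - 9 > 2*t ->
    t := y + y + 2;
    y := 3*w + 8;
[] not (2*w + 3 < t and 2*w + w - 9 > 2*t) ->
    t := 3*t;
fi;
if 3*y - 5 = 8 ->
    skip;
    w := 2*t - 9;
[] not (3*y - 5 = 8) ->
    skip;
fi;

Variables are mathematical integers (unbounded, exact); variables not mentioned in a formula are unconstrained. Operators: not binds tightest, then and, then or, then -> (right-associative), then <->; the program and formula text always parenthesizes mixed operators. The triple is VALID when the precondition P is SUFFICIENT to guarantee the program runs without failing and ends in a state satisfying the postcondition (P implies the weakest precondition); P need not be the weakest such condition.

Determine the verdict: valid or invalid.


Working backward. After the program, the postcondition w + 9 < 9 must hold; in canonical form it is w < 0.
Then branch requires 2*t < 9; else branch requires w < 0.
Before the if: (3*y = 13 -> 2*t < 9) and ((not (3*y = 13)) -> w < 0)
Then branch requires (9*w = -11 -> 4*y < 5) and ((not (9*w = -11)) -> w < 0); else branch requires (3*y = 13 -> 6*t < 9) and ((not (3*y = 13)) -> w < 0).
Before the if: ((2*w < t - 3 and 3*w > 2*t + 9) -> ((9*w = -11 -> 4*y < 5) and ((not (9*w = -11)) -> w < 0))) and ((not (2*w < t - 3 and 3*w > 2*t + 9)) -> ((3*y = 13 -> 6*t < 9) and ((not (3*y = 13)) -> w < 0)))
Before skip: ((2*w < t - 3 and 3*w > 2*t + 9) -> ((9*w = -11 -> 4*y < 5) and ((not (9*w = -11)) -> w < 0))) and ((not (2*w < t - 3 and 3*w > 2*t + 9)) -> ((3*y = 13 -> 6*t < 9) and ((not (3*y = 13)) -> w < 0)))
Before y := t - 2*y - 7: ((2*w < t - 3 and 3*w > 2*t + 9) -> ((9*w = -11 -> 4*t < 8*y + 33) and ((not (9*w = -11)) -> w < 0))) and ((not (2*w < t - 3 and 3*w > 2*t + 9)) -> ((3*t = 6*y + 34 -> 6*t < 9) and ((not (3*t = 6*y + 34)) -> w < 0)))
Before skip: ((2*w < t - 3 and 3*w > 2*t + 9) -> ((9*w = -11 -> 4*t < 8*y + 33) and ((not (9*w = -11)) -> w < 0))) and ((not (2*w < t - 3 and 3*w > 2*t + 9)) -> ((3*t = 6*y + 34 -> 6*t < 9) and ((not (3*t = 6*y + 34)) -> w < 0)))
The weakest precondition is ((2*w < t - 3 and 3*w > 2*t + 9) -> ((9*w = -11 -> 4*t < 8*y + 33) and ((not (9*w = -11)) -> w < 0))) and ((not (2*w < t - 3 and 3*w > 2*t + 9)) -> ((3*t = 6*y + 34 -> 6*t < 9) and ((not (3*t = 6*y + 34)) -> w < 0))).
Check whether ((not (t > -5 and 2*t < -21)) -> (3*t = 6*y + 34 -> 6*t < 9)) and w = -4 implies it.
Every state satisfying the precondition satisfies the weakest precondition: the implication holds.
Answer: valid


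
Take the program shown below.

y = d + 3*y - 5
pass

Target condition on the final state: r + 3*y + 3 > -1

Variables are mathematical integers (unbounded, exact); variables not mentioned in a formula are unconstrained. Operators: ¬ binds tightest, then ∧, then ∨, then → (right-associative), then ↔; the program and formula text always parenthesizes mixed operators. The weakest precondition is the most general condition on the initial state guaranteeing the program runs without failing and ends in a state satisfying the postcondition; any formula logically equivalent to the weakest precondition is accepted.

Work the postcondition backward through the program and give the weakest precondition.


Working backward. After the program, the postcondition r + 3*y + 3 > -1 must hold; in canonical form it is r + 3*y > -4.
Before skip: r + 3*y > -4
Before y := d + 3*y - 5: 3*d + r + 9*y > 11
Answer: WP = 3*d + r + 9*y > 11


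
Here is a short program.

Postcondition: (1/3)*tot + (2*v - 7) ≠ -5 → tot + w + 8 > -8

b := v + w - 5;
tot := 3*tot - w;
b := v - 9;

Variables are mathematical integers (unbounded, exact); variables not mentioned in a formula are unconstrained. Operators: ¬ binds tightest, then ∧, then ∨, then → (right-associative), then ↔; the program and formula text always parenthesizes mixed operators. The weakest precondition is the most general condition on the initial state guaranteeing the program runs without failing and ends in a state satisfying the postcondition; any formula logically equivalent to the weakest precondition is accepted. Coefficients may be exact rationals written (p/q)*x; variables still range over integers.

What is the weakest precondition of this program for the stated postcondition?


Working backward. After the program, the postcondition (1/3)*tot + (2*v - 7) ≠ -5 → tot + w + 8 > -8 must hold; in canonical form it is (1/3)*tot + 2*v ≠ 2 → tot + w > -16.
Before b := v - 9: (1/3)*tot + 2*v ≠ 2 → tot + w > -16
Before tot := 3*tot - w: tot + 2*v ≠ (1/3)*w + 2 → 3*tot > -16
Before b := v + w - 5: tot + 2*v ≠ (1/3)*w + 2 → 3*tot > -16
Answer: WP = tot + 2*v ≠ (1/3)*w + 2 → 3*tot > -16


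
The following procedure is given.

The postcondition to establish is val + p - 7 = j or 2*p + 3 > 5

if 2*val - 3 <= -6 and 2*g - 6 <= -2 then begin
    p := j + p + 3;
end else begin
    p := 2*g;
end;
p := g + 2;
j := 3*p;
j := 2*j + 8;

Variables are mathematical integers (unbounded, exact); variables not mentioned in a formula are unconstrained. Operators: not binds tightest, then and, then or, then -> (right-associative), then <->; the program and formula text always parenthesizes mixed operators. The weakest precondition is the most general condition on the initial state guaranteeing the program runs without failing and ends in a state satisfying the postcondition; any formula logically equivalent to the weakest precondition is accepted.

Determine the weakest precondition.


Working backward. After the program, the postcondition val + p - 7 = j or 2*p + 3 > 5 must hold; in canonical form it is p + val = j + 7 or 2*p > 2.
Before j := 2*j + 8: p + val = 2*j + 15 or 2*p > 2
Before j := 3*p: val = 5*p + 15 or 2*p > 2
Before p := g + 2: val = 5*g + 25 or 2*g > -2
Then branch requires val = 5*g + 25 or 2*g > -2; else branch requires val = 5*g + 25 or 2*g > -2.
Before the if: ((2*val <= -3 and 2*g <= 4) -> (val = 5*g + 25 or 2*g > -2)) and ((not (2*val <= -3 and 2*g <= 4)) -> (val = 5*g + 25 or 2*g > -2))
Answer: WP = ((2*val <= -3 and 2*g <= 4) -> (val = 5*g + 25 or 2*g > -2)) and ((not (2*val <= -3 and 2*g <= 4)) -> (val = 5*g + 25 or 2*g > -2))


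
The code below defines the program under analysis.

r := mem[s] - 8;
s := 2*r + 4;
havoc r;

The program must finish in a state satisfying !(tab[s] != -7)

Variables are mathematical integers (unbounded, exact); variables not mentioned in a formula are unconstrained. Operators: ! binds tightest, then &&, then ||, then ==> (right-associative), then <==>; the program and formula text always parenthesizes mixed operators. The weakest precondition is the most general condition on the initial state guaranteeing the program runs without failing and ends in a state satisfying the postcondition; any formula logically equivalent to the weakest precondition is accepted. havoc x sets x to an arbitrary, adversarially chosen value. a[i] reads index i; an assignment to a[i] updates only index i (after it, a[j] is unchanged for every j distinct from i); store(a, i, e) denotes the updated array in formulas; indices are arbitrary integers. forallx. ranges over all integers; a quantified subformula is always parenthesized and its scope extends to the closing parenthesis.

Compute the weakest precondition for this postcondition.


Working backward. After the program, !(tab[s] != -7) must hold.
Before havoc r: !(tab[s] != -7)
Before s := 2*r + 4: !(tab[2*r + 4] != -7)
Before r := mem[s] - 8: !(tab[2*mem[s] - 12] != -7)
Answer: WP = !(tab[2*mem[s] - 12] != -7)


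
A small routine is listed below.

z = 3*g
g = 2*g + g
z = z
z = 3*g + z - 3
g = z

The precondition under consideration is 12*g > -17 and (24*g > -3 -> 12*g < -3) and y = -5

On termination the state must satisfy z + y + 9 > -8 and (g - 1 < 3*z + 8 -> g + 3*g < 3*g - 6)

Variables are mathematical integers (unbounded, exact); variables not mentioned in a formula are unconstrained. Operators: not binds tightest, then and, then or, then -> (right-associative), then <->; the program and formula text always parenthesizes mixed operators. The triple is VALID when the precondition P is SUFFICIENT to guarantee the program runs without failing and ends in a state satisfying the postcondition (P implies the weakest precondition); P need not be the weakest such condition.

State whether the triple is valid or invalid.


Working backward. After the program, the postcondition z + y + 9 > -8 and (g - 1 < 3*z + 8 -> g + 3*g < 3*g - 6) must hold; in canonical form it is y + z > -17 and (g < 3*z + 9 -> g < -6).
Before g := z: y + z > -17 and (2*z > -9 -> z < -6)
Before z := 3*g + z - 3: 3*g + y + z > -14 and (6*g + 2*z > -3 -> 3*g + z < -3)
Before z := z: 3*g + y + z > -14 and (6*g + 2*z > -3 -> 3*g + z < -3)
Before g := 2*g + g: 9*g + y + z > -14 and (18*g + 2*z > -3 -> 9*g + z < -3)
Before z := 3*g: 12*g + y > -14 and (24*g > -3 -> 12*g < -3)
The weakest precondition is 12*g + y > -14 and (24*g > -3 -> 12*g < -3).
Check whether 12*g > -17 and (24*g > -3 -> 12*g < -3) and y = -5 implies it.
Countermodel: at the initial state g = -1, y = -5, the precondition holds but the weakest precondition fails.
Answer: invalid
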